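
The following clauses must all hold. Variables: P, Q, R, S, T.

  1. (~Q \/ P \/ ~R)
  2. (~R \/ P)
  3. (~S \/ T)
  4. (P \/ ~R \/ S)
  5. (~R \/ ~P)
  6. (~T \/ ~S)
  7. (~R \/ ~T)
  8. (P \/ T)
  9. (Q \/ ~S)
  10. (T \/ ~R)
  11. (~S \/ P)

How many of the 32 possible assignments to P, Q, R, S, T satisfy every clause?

6

Satisfying assignments:
  P=0 Q=0 R=0 S=0 T=1
  P=0 Q=1 R=0 S=0 T=1
  P=1 Q=0 R=0 S=0 T=0
  P=1 Q=0 R=0 S=0 T=1
  P=1 Q=1 R=0 S=0 T=0
  P=1 Q=1 R=0 S=0 T=1
That's 6 in total.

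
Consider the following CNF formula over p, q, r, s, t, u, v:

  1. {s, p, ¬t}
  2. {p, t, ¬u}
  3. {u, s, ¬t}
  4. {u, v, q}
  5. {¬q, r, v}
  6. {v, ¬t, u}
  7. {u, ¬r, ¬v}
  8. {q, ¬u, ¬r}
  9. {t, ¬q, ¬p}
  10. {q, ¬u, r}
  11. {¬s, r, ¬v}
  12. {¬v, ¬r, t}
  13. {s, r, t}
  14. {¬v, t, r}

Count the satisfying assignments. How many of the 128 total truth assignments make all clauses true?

9

Case analysis on r and t:
  r=T, t=T: v free; 3 ways for (p,q,s,u) × 2^1 = 6.
  r=T, t=F: remaining (p,q,s,u,v) ∈ {(F,T,F,F,F); (F,T,T,F,F)} — 2.
  r=F, t=T: remaining (p,q,s,u,v) ∈ {(T,T,F,T,T)} — 1.
  r=F, t=F: a clause becomes empty — 0.
Total: 6 + 2 + 1 + 0 = 9.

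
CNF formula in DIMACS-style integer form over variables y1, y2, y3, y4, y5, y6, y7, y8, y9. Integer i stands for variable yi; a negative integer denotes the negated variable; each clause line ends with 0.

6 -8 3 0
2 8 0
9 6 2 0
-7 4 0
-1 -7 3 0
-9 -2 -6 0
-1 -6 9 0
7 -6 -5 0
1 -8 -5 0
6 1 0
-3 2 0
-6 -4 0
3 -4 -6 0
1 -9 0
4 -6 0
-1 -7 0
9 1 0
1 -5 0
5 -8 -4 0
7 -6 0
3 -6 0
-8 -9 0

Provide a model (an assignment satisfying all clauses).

y1=1  y2=1  y3=1  y4=0  y5=0  y6=0  y7=0  y8=1  y9=0

Try y1 = True.
  then y7 is forced to False.
  then y6 is forced to False.
For the remaining variables, y2 = True, y3 = True, y4 = False, y5 = False, y8 = True, y9 = False works.
Every clause has at least one true literal under this assignment.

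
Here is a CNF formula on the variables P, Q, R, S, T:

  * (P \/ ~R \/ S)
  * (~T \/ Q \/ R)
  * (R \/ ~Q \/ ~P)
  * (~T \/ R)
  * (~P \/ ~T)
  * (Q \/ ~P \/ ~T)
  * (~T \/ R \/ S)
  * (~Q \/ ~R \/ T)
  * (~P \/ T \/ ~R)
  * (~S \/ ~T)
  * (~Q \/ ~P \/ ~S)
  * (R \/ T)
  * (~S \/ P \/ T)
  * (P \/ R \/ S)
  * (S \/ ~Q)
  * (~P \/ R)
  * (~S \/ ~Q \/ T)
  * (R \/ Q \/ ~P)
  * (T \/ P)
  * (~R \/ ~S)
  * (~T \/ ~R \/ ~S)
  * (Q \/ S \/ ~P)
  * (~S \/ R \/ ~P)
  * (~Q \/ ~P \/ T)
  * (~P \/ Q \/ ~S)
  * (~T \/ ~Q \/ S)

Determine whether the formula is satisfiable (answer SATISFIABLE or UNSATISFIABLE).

P = True:
  propagation gives T=False, R=False; an empty clause results — contradiction.
P = False:
  propagation gives T=True, R=True, S=True; an empty clause results — contradiction.
Every branch closes, so no satisfying assignment exists.

UNSATISFIABLE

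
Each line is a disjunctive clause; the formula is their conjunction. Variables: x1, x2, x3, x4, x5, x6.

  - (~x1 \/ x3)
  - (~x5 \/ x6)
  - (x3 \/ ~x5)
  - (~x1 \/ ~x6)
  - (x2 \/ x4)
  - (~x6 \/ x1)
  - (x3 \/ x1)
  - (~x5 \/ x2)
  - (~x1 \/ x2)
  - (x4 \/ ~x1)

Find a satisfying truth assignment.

Pure literal: x2 appears only positively; assign x2 = True.
Pure literal: x3 appears only positively; assign x3 = True.
Try x1 = True.
  then x6 is forced to False.
  then x5 is forced to False.
  then x4 is forced to True.
Every clause has at least one true literal under this assignment.

x1=T, x2=T, x3=T, x4=T, x5=F, x6=F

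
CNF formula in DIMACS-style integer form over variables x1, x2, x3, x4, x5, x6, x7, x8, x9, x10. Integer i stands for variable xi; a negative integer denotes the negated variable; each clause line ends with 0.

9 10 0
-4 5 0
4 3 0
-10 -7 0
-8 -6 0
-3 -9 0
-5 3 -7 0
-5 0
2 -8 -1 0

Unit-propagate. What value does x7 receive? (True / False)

False

(~x5) is a unit clause: x5 = False.
(~x4 \/ x5): since x5 = False, the clause reduces to (~x4). x4 = False.
In (x4 \/ x3), x4 is now false; x3 must hold, so x3 = True.
(~x9 \/ ~x3) with x3 = True leaves only ~x9, so x9 = False.
(x10 \/ x9) with x9 = False leaves only x10, so x10 = True.
From (~x7 \/ ~x10) and x10 = True: x7 = False.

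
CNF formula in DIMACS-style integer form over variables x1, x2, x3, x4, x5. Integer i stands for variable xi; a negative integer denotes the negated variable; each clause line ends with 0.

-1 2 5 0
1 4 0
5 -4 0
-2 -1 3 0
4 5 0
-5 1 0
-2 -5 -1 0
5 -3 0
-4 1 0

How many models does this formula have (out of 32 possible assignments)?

Satisfying assignments:
  x1=1 x2=0 x3=0 x4=0 x5=1
  x1=1 x2=0 x3=0 x4=1 x5=1
  x1=1 x2=0 x3=1 x4=0 x5=1
  x1=1 x2=0 x3=1 x4=1 x5=1
Count: 4.

4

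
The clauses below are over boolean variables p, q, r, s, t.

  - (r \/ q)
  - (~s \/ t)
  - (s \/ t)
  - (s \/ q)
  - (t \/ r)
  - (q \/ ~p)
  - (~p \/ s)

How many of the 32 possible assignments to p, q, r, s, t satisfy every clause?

The models are:
  p=0 q=0 r=1 s=1 t=1
  p=0 q=1 r=0 s=0 t=1
  p=0 q=1 r=0 s=1 t=1
  p=0 q=1 r=1 s=0 t=1
  p=0 q=1 r=1 s=1 t=1
  p=1 q=1 r=0 s=1 t=1
  p=1 q=1 r=1 s=1 t=1
That's 7 in total.

7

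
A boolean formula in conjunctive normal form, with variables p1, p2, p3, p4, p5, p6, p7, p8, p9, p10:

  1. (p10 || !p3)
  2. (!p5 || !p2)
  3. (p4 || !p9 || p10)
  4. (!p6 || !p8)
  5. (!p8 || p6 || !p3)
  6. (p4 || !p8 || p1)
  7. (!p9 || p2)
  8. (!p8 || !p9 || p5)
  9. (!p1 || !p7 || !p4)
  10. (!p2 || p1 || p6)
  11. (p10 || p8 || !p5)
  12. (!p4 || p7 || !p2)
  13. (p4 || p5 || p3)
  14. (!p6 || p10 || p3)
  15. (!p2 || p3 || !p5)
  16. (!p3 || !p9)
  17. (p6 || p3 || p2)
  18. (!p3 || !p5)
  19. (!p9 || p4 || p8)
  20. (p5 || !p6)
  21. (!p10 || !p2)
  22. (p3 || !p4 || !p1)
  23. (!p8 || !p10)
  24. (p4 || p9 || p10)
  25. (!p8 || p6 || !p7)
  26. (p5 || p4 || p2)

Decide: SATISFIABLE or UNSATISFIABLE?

SATISFIABLE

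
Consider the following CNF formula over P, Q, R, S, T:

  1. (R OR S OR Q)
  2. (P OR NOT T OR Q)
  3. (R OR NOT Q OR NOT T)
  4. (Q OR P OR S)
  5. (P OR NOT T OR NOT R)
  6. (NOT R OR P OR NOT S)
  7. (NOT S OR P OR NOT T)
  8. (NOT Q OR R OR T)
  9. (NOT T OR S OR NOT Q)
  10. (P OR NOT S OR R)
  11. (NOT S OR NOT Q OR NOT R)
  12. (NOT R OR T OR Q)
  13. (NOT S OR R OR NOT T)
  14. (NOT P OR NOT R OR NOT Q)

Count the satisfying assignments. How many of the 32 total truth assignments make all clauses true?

Satisfying assignments:
  P=F Q=T R=T S=F T=F
  P=T Q=F R=F S=T T=F
  P=T Q=F R=T S=F T=T
  P=T Q=F R=T S=T T=T
That's 4 in total.

4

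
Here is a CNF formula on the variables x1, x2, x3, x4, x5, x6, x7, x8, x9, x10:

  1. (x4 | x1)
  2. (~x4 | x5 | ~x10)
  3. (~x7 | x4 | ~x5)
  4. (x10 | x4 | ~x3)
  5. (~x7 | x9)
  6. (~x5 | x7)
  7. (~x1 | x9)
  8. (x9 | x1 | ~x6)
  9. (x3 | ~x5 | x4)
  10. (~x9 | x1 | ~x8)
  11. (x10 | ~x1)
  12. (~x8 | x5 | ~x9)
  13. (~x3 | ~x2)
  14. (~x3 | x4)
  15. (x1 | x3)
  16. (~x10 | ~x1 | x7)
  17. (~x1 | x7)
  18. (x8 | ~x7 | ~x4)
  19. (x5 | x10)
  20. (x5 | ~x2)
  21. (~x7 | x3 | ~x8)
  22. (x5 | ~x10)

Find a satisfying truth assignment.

x1=T, x2=F, x3=T, x4=T, x5=T, x6=F, x7=T, x8=T, x9=T, x10=T

Check each clause:
  1. (x4 | x1) — x1 is true.
  2. (~x10 | ~x4 | x5) — x5 is true.
  3. (~x5 | ~x7 | x4) — x4 is true.
  4. (x10 | ~x3 | x4) — x10 is true.
  5. (x9 | ~x7) — x9 is true.
  6. (~x5 | x7) — x7 is true.
  7. (x9 | ~x1) — x9 is true.
  8. (~x6 | x9 | x1) — x9 is true.
  9. (~x5 | x4 | x3) — x3 is true.
  10. (~x9 | x1 | ~x8) — x1 is true.
  11. (~x1 | x10) — x10 is true.
  12. (x5 | ~x9 | ~x8) — x5 is true.
  13. (~x3 | ~x2) — ~x2 is true.
  14. (~x3 | x4) — x4 is true.
  15. (x1 | x3) — x1 is true.
  16. (~x10 | ~x1 | x7) — x7 is true.
  17. (x7 | ~x1) — x7 is true.
  18. (x8 | ~x4 | ~x7) — x8 is true.
  19. (x10 | x5) — x10 is true.
  20. (~x2 | x5) — x5 is true.
  21. (~x8 | x3 | ~x7) — x3 is true.
  22. (x5 | ~x10) — x5 is true.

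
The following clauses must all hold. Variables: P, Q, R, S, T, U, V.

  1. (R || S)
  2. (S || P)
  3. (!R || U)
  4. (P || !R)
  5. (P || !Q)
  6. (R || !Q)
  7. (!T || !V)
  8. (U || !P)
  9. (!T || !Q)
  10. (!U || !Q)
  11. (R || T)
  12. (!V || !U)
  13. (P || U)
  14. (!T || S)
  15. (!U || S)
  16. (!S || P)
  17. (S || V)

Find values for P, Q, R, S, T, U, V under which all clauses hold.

P = T  Q = F  R = F  S = T  T = T  U = T  V = F

Check each clause:
  1. (R || S) — S is true.
  2. (P || S) — P is true.
  3. (!R || U) — !R is true.
  4. (!R || P) — P is true.
  5. (!Q || P) — P is true.
  6. (!Q || R) — !Q is true.
  7. (!T || !V) — !V is true.
  8. (!P || U) — U is true.
  9. (!Q || !T) — !Q is true.
  10. (!U || !Q) — !Q is true.
  11. (R || T) — T is true.
  12. (!U || !V) — !V is true.
  13. (P || U) — P is true.
  14. (!T || S) — S is true.
  15. (S || !U) — S is true.
  16. (P || !S) — P is true.
  17. (S || V) — S is true.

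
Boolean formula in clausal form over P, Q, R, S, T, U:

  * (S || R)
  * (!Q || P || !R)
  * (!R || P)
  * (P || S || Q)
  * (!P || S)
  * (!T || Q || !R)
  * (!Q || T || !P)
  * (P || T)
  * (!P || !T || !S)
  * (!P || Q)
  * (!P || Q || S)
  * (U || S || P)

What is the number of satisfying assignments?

4

The models are:
  P=0 Q=0 R=0 S=1 T=1 U=0
  P=0 Q=0 R=0 S=1 T=1 U=1
  P=0 Q=1 R=0 S=1 T=1 U=0
  P=0 Q=1 R=0 S=1 T=1 U=1
Count: 4.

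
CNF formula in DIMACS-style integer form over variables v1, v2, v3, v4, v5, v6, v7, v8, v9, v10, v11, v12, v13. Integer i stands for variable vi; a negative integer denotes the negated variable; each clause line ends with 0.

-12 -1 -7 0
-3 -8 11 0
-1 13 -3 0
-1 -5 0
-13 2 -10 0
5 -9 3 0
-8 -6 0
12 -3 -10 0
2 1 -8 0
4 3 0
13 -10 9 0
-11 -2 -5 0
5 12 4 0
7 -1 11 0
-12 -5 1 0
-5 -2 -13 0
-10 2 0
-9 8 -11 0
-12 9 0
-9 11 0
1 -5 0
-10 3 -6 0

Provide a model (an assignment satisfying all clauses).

v1=F, v2=T, v3=T, v4=F, v5=F, v6=F, v7=F, v8=T, v9=T, v10=F, v11=T, v12=T, v13=T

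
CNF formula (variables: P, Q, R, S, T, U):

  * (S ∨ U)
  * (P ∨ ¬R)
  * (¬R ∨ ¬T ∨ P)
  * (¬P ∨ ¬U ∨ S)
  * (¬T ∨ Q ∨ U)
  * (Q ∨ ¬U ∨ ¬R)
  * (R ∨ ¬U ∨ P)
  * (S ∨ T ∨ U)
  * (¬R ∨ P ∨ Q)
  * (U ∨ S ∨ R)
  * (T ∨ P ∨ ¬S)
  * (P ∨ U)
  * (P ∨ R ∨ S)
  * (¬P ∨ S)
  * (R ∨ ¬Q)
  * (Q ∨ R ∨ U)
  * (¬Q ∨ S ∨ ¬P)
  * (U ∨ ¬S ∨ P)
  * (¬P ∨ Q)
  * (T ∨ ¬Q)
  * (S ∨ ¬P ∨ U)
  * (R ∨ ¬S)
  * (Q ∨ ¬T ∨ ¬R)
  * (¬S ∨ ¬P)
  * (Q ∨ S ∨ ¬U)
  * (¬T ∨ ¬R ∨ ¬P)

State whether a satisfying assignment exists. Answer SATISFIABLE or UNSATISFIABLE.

UNSATISFIABLE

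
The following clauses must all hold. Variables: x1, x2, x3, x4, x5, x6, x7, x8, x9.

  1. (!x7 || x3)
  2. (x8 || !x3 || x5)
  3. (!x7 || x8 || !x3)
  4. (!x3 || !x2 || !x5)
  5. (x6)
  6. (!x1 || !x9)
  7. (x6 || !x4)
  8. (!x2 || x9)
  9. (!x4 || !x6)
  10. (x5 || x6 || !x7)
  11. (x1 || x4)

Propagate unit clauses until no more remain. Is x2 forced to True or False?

False

Unit clause (x6) sets x6 = True.
From (!x6 || !x4) and x6 = True: x4 = False.
(x4 || x1) with x4 = False leaves only x1, so x1 = True.
(!x1 || !x9) with x1 = True leaves only !x9, so x9 = False.
From (!x2 || x9) and x9 = False: x2 = False.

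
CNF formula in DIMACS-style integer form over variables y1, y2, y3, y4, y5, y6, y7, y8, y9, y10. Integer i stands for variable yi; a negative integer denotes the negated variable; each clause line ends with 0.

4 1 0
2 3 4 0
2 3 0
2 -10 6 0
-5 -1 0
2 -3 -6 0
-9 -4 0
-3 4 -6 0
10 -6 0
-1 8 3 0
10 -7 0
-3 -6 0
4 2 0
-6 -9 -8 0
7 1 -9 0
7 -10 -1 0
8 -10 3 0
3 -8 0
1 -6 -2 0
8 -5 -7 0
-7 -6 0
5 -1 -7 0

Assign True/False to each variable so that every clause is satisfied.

y1=F  y2=T  y3=T  y4=T  y5=T  y6=F  y7=F  y8=F  y9=F  y10=T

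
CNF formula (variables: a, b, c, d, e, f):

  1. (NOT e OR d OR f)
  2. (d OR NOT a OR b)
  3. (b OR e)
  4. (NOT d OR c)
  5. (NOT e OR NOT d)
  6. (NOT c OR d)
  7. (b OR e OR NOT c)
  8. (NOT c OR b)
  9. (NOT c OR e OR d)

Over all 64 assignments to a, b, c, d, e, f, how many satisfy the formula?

11

Case analysis on d and c:
  d=1, c=1: remaining (a,b,e,f) ∈ {(0,1,0,0); (0,1,0,1); (1,1,0,0); (1,1,0,1)} — 4.
  d=1, c=0: a clause becomes empty — 0.
  d=0, c=1: a clause becomes empty — 0.
  d=0, c=0: 7 of the 16 assignments to (a,b,e,f) work.
Total: 4 + 0 + 0 + 7 = 11.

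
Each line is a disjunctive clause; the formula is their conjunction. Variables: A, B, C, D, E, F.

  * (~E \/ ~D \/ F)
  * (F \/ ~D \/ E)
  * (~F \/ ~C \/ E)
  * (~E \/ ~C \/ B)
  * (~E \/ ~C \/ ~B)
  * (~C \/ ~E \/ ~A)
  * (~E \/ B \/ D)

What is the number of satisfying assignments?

24

Case analysis on E and C:
  E=T, C=T: a clause becomes empty — 0.
  E=T, C=F: A free; 4 ways for (B,D,F) × 2^1 = 8.
  E=F, C=T: remaining (A,B,D,F) ∈ {(F,F,F,F); (F,T,F,F); (T,F,F,F); (T,T,F,F)} — 4.
  E=F, C=F: A, B free; 3 ways for (D,F) × 2^2 = 12.
Total: 0 + 8 + 4 + 12 = 24.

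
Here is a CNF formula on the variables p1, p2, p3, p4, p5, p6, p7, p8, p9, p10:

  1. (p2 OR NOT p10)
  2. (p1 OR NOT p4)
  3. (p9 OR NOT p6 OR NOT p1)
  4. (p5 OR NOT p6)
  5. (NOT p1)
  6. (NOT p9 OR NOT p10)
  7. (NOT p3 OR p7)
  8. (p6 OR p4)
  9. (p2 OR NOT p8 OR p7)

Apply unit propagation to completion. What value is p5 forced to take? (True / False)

(NOT p1) is a unit clause: p1 = False.
From (NOT p4 OR p1) and p1 = False: p4 = False.
(p6 OR p4): since p4 = False, the clause reduces to (p6). p6 = True.
(p5 OR NOT p6): since p6 = True, the clause reduces to (p5). p5 = True.

True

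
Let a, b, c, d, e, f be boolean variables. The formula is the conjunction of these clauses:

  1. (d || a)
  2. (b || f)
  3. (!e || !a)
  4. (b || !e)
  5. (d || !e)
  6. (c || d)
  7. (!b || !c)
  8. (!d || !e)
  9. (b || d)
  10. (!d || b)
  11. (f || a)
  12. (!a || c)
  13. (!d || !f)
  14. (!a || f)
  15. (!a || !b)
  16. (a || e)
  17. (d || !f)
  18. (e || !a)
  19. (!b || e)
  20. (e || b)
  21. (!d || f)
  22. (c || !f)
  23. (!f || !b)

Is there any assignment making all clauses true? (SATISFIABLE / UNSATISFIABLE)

UNSATISFIABLE

b = True:
  propagation gives c=False, d=True, e=False; an empty clause results — contradiction.
b = False:
  propagation gives f=True, e=False; an empty clause results — contradiction.
Every branch closes, so no satisfying assignment exists.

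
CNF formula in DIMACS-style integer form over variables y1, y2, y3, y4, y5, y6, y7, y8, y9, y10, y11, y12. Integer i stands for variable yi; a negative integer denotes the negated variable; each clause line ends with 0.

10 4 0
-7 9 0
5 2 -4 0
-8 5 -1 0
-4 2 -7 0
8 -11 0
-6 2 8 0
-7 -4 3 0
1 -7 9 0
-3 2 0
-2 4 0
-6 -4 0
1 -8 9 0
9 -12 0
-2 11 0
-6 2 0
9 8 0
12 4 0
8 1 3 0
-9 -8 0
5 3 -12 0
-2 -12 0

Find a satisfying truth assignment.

y1 = True, y2 = True, y3 = True, y4 = True, y5 = True, y6 = False, y7 = False, y8 = True, y9 = False, y10 = False, y11 = True, y12 = False

Pure literal: y5 appears only positively; assign y5 = True.
y6 occurs only negated in the remaining clauses — set y6 = False.
Try y1 = True.
For the remaining variables, y2 = True, y3 = True, y4 = True, y7 = False, y8 = True, y9 = False, y10 = False, y11 = True, y12 = False works.
Every clause has at least one true literal under this assignment.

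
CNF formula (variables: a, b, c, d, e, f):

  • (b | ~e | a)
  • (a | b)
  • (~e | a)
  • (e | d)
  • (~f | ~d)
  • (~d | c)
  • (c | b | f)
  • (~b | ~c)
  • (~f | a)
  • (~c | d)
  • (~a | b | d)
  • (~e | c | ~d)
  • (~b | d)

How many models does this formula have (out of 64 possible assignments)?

2

Satisfying assignments:
  a=T b=F c=T d=T e=F f=F
  a=T b=F c=T d=T e=T f=F
Count: 2.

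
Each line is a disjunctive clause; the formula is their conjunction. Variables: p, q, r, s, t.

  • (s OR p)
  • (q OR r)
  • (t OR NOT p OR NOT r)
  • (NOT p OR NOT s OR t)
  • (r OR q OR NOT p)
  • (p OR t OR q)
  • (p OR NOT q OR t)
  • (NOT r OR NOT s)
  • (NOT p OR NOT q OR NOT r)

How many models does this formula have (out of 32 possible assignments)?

Satisfying assignments:
  p=F q=T r=F s=T t=T
  p=T q=F r=T s=F t=T
  p=T q=T r=F s=F t=F
  p=T q=T r=F s=F t=T
  p=T q=T r=F s=T t=T
That's 5 in total.

5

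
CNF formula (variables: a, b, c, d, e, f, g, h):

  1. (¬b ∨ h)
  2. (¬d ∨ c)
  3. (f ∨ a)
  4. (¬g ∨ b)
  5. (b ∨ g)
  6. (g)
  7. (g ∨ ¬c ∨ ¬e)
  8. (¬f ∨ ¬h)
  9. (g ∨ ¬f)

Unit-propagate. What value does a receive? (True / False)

True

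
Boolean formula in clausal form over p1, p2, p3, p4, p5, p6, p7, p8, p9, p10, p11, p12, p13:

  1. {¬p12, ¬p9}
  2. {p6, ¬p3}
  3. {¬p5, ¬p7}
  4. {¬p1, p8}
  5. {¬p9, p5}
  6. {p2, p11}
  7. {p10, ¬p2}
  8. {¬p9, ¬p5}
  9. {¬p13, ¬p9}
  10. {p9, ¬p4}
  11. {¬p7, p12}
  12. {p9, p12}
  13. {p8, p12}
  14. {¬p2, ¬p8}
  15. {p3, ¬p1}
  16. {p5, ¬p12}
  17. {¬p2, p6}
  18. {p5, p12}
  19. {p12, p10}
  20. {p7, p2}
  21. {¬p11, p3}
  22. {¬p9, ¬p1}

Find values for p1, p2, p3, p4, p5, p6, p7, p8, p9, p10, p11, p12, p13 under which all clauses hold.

p1 occurs only negated in the remaining clauses — set p1 = False.
Pure literal: p4 appears only negated; assign p4 = False.
Set p2 = True and propagate.
  then p10 is forced to True.
  then p8 is forced to False.
  then p12 is forced to True.
  then p9 is forced to False.
  then p5 is forced to True.
  then p7 is forced to False.
  then p6 is forced to True.
Try p3 = False.
  then p11 is forced to False.
p13 is now unconstrained; take p13 = False.
Every clause has at least one true literal under this assignment.

p1 = 0, p2 = 1, p3 = 0, p4 = 0, p5 = 1, p6 = 1, p7 = 0, p8 = 0, p9 = 0, p10 = 1, p11 = 0, p12 = 1, p13 = 0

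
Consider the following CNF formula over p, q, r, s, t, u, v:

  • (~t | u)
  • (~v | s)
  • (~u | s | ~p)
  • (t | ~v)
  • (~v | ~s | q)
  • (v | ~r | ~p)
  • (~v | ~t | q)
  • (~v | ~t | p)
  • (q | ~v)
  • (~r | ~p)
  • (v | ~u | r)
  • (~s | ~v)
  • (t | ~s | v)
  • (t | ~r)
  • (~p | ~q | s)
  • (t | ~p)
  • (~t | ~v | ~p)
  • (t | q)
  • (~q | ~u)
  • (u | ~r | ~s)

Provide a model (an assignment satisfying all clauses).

p=0, q=0, r=1, s=1, t=1, u=1, v=0

Branch on p: take p = False.
Branch on q: take q = False.
  then v is forced to False.
  then t is forced to True.
  then u is forced to True.
  then r is forced to True.
s is now unconstrained; take s = True.
Every clause has at least one true literal under this assignment.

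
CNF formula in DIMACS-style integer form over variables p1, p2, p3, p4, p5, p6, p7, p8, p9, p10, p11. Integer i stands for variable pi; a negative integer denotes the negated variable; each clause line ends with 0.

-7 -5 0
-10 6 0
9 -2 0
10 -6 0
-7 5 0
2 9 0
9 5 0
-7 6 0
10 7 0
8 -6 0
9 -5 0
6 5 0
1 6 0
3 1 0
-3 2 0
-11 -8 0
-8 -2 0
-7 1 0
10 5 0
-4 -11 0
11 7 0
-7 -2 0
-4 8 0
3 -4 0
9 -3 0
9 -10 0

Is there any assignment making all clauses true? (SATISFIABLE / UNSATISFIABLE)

p7 = True:
  propagation gives p5=False; an empty clause results — contradiction.
p7 = False:
  propagation gives p10=True, p6=True, p8=True, p11=False; an empty clause results — contradiction.
Every branch closes, so no satisfying assignment exists.

UNSATISFIABLE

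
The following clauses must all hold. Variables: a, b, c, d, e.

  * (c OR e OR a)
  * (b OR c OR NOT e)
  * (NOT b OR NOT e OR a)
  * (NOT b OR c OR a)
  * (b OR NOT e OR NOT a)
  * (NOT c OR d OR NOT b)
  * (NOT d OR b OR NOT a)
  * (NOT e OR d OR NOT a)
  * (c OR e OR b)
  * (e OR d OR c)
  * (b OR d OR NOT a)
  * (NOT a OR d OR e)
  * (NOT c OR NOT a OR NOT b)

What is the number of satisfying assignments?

Satisfying assignments:
  a=0 b=0 c=1 d=0 e=0
  a=0 b=0 c=1 d=0 e=1
  a=0 b=0 c=1 d=1 e=0
  a=0 b=0 c=1 d=1 e=1
  a=0 b=1 c=1 d=1 e=0
  a=1 b=1 c=0 d=1 e=0
  a=1 b=1 c=0 d=1 e=1
That's 7 in total.

7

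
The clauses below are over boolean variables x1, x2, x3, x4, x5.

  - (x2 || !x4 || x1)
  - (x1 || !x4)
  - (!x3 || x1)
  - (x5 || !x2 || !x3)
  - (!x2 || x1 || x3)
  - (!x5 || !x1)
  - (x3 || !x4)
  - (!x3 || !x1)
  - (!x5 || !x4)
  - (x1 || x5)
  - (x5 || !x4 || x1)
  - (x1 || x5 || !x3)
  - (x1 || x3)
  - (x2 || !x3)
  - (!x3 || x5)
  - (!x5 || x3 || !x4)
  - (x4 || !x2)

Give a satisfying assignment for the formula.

Branch on x1: take x1 = True.
  then x5 is forced to False.
  then x3 is forced to False.
  then x4 is forced to False.
  then x2 is forced to False.

x1=T, x2=F, x3=F, x4=F, x5=F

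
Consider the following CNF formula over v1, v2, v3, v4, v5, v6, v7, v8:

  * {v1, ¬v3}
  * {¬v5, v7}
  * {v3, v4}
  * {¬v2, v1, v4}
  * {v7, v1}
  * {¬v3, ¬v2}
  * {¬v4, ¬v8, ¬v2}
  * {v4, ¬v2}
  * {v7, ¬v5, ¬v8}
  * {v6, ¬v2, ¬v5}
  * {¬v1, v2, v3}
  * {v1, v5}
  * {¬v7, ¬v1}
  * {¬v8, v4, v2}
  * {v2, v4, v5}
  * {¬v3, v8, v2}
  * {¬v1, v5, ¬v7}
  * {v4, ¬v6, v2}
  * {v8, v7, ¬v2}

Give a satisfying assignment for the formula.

Branch on v1: take v1 = True.
  then v7 is forced to False.
  then v5 is forced to False.
The remaining clauses are satisfied by v2 = False, v3 = True, v4 = True, v6 = False, v8 = True.
Every clause has at least one true literal under this assignment.

v1=True, v2=False, v3=True, v4=True, v5=False, v6=False, v7=False, v8=True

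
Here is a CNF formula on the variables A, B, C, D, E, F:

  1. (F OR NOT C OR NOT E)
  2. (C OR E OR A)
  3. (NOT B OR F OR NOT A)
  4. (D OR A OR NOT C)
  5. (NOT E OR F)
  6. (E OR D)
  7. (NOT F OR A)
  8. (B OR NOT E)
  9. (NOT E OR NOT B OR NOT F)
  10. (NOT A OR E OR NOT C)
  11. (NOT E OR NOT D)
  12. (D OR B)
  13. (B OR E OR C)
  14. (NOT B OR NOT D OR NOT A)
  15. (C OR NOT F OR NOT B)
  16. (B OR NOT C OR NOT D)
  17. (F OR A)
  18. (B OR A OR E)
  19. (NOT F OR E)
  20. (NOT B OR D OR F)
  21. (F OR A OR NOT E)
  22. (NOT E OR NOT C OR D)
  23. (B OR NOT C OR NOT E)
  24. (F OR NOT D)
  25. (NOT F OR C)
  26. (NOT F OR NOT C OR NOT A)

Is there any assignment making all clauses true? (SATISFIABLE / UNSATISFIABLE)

UNSATISFIABLE

E = True:
  propagation gives F=True, A=True, B=True; an empty clause results — contradiction.
E = False:
  propagation gives D=True, F=False; an empty clause results — contradiction.
Every branch closes, so no satisfying assignment exists.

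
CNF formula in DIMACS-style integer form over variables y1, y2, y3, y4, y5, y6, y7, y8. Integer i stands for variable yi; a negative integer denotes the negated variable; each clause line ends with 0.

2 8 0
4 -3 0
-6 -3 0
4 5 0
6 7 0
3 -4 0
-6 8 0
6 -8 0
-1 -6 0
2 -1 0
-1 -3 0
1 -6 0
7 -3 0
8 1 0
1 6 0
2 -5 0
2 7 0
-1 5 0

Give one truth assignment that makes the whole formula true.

Pure literal: y2 appears only positively; assign y2 = True.
y7 occurs only positively in the remaining clauses — set y7 = True.
Branch on y1: take y1 = True.
  then y6 is forced to False.
  then y8 is forced to False.
  then y3 is forced to False.
  then y4 is forced to False.
  then y5 is forced to True.

y1=T, y2=T, y3=F, y4=F, y5=T, y6=F, y7=T, y8=F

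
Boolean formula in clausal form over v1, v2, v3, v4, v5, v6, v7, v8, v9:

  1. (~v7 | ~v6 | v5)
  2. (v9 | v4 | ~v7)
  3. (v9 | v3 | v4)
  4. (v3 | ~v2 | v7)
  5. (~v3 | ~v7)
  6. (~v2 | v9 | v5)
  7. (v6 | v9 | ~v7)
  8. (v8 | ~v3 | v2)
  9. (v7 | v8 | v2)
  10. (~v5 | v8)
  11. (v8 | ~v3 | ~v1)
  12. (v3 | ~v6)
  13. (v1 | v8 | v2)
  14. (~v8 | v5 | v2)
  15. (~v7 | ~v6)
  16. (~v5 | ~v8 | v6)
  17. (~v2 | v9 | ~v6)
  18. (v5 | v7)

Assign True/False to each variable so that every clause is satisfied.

v1 = T, v2 = F, v3 = F, v4 = T, v5 = F, v6 = F, v7 = T, v8 = F, v9 = T

v4 occurs only positively in the remaining clauses — set v4 = True.
Pure literal: v9 appears only positively; assign v9 = True.
Branch on v1: take v1 = True.
The remaining clauses are satisfied by v2 = False, v3 = False, v5 = False, v6 = False, v7 = True, v8 = False.
Check each clause:
  1. (~v6 | ~v7 | v5) — ~v6 is true.
  2. (v9 | ~v7 | v4) — v4 is true.
  3. (v3 | v4 | v9) — v9 is true.
  4. (~v2 | v7 | v3) — ~v2 is true.
  5. (~v7 | ~v3) — ~v3 is true.
  6. (~v2 | v9 | v5) — v9 is true.
  7. (v9 | v6 | ~v7) — v9 is true.
  8. (~v3 | v2 | v8) — ~v3 is true.
  9. (v2 | v7 | v8) — v7 is true.
  10. (~v5 | v8) — ~v5 is true.
  11. (~v3 | ~v1 | v8) — ~v3 is true.
  12. (v3 | ~v6) — ~v6 is true.
  13. (v2 | v1 | v8) — v1 is true.
  14. (~v8 | v5 | v2) — ~v8 is true.
  15. (~v6 | ~v7) — ~v6 is true.
  16. (~v8 | v6 | ~v5) — ~v8 is true.
  17. (~v6 | v9 | ~v2) — v9 is true.
  18. (v7 | v5) — v7 is true.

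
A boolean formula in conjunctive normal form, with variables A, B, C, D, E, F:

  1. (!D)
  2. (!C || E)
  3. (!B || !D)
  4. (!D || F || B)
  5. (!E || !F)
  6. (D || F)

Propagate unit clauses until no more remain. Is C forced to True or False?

Unit clause (!D) sets D = False.
From (F || D) and D = False: F = True.
In (!F || !E), !F is now false; !E must hold, so E = False.
(E || !C) with E = False leaves only !C, so C = False.

False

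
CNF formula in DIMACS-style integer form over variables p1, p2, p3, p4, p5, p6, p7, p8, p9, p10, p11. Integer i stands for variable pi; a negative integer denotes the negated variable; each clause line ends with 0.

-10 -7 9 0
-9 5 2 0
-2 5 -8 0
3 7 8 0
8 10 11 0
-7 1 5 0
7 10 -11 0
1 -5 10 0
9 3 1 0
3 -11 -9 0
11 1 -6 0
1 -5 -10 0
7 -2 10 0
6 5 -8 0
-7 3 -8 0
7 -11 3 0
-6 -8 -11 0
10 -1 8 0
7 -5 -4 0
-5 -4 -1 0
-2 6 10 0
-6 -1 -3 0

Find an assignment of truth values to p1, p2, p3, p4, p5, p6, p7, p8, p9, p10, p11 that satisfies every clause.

p1=T  p2=T  p3=T  p4=F  p5=T  p6=F  p7=F  p8=F  p9=T  p10=T  p11=F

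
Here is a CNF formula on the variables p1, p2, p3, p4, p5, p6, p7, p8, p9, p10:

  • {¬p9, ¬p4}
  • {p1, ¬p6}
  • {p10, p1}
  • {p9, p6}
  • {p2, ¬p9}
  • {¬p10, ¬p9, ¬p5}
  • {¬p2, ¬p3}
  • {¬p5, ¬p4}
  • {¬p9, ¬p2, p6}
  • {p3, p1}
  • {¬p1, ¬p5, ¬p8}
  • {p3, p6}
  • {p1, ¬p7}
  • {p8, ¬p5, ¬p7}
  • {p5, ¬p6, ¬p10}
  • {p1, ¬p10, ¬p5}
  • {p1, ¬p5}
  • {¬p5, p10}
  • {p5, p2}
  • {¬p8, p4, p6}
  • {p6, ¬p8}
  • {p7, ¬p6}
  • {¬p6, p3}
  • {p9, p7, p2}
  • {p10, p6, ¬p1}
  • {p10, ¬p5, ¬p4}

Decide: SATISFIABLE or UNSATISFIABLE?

p5 = True:
  propagation gives p4=False, p1=True, p8=False, p7=False; an empty clause results — contradiction.
p5 = False:
  propagation gives p2=True, p3=False, p1=True, p6=True; an empty clause results — contradiction.
Every branch closes, so no satisfying assignment exists.

UNSATISFIABLE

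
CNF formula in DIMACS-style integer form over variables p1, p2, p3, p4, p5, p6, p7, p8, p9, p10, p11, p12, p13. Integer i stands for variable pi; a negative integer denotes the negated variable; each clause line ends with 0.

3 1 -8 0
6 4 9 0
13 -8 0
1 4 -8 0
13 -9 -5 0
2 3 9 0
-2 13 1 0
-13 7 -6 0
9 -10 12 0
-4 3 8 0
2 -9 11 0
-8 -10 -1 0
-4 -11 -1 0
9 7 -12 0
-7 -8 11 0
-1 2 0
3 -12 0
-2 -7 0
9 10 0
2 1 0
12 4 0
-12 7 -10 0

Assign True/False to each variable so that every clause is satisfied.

p1 = F, p2 = T, p3 = T, p4 = T, p5 = T, p6 = F, p7 = F, p8 = T, p9 = T, p10 = F, p11 = F, p12 = F, p13 = T

p3 occurs only positively in the remaining clauses — set p3 = True.
Try p1 = False.
  then p2 is forced to True.
  then p13 is forced to True.
  then p7 is forced to False.
  then p6 is forced to False.
Try p4 = True.
Try p9 = True.
The remaining clauses are satisfied by p5 = True, p8 = True, p10 = False, p11 = False, p12 = False.
Check each clause:
  1. (p3 ∨ p1 ∨ ¬p8) — p3 is true.
  2. (p6 ∨ p4 ∨ p9) — p9 is true.
  3. (p13 ∨ ¬p8) — p13 is true.
  4. (p4 ∨ p1 ∨ ¬p8) — p4 is true.
  5. (¬p5 ∨ ¬p9 ∨ p13) — p13 is true.
  6. (p2 ∨ p3 ∨ p9) — p9 is true.
  7. (p13 ∨ ¬p2 ∨ p1) — p13 is true.
  8. (p7 ∨ ¬p6 ∨ ¬p13) — ¬p6 is true.
  9. (p12 ∨ p9 ∨ ¬p10) — p9 is true.
  10. (p3 ∨ ¬p4 ∨ p8) — p8 is true.
  11. (p11 ∨ ¬p9 ∨ p2) — p2 is true.
  12. (¬p8 ∨ ¬p1 ∨ ¬p10) — ¬p10 is true.
  13. (¬p1 ∨ ¬p4 ∨ ¬p11) — ¬p11 is true.
  14. (¬p12 ∨ p9 ∨ p7) — p9 is true.
  15. (¬p8 ∨ ¬p7 ∨ p11) — ¬p7 is true.
  16. (¬p1 ∨ p2) — p2 is true.
  17. (¬p12 ∨ p3) — p3 is true.
  18. (¬p2 ∨ ¬p7) — ¬p7 is true.
  19. (p10 ∨ p9) — p9 is true.
  20. (p1 ∨ p2) — p2 is true.
  21. (p12 ∨ p4) — p4 is true.
  22. (p7 ∨ ¬p10 ∨ ¬p12) — ¬p12 is true.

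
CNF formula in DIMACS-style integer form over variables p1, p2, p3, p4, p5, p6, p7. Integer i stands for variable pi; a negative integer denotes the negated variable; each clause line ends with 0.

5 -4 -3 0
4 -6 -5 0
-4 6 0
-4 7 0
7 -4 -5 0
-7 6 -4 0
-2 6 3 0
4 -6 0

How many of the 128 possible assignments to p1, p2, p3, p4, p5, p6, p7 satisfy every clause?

Split on p4, then p6.
  p4=1, p6=1: p1, p2 free; 3 ways for (p3,p5,p7) × 2^2 = 12.
  p4=1, p6=0: a clause becomes empty — 0.
  p4=0, p6=1: a clause becomes empty — 0.
  p4=0, p6=0: p1, p5, p7 free; 3 ways for (p2,p3) × 2^3 = 24.
Total: 12 + 0 + 0 + 24 = 36.

36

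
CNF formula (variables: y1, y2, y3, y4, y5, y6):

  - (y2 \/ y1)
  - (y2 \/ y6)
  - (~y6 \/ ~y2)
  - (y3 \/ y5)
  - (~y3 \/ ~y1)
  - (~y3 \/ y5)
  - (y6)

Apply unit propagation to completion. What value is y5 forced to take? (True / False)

True

(y6) is a unit clause: y6 = True.
(~y2 \/ ~y6) with y6 = True leaves only ~y2, so y2 = False.
In (y1 \/ y2), y2 is now false; y1 must hold, so y1 = True.
(~y1 \/ ~y3): since y1 = True, the clause reduces to (~y3). y3 = False.
In (y3 \/ y5), y3 is now false; y5 must hold, so y5 = True.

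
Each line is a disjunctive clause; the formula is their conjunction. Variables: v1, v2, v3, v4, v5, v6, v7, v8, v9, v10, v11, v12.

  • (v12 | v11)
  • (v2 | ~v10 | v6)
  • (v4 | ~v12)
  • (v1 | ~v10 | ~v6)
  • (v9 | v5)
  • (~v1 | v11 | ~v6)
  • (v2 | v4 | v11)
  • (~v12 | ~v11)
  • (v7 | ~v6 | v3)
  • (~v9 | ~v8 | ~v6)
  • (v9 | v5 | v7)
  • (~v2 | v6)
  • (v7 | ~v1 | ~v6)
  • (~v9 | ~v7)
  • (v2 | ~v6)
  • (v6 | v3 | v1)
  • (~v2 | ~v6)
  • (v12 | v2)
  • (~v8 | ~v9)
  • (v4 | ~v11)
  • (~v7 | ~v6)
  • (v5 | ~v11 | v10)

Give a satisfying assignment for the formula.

Pure literal: v3 appears only positively; assign v3 = True.
Pure literal: v4 appears only positively; assign v4 = True.
Set v1 = True and propagate.
For the remaining variables, v2 = False, v5 = True, v6 = False, v7 = True, v8 = True, v9 = False, v10 = False, v11 = False, v12 = True works.

v1 = True, v2 = False, v3 = True, v4 = True, v5 = True, v6 = False, v7 = True, v8 = True, v9 = False, v10 = False, v11 = False, v12 = True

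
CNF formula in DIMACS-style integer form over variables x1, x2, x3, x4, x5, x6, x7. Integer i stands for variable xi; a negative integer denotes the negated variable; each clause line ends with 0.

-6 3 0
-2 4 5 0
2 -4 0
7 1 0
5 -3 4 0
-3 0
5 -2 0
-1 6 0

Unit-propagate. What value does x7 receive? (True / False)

Unit clause (¬x3) sets x3 = False.
From (x3 ∨ ¬x6) and x3 = False: x6 = False.
(x6 ∨ ¬x1) with x6 = False leaves only ¬x1, so x1 = False.
(x7 ∨ x1) with x1 = False leaves only x7, so x7 = True.

True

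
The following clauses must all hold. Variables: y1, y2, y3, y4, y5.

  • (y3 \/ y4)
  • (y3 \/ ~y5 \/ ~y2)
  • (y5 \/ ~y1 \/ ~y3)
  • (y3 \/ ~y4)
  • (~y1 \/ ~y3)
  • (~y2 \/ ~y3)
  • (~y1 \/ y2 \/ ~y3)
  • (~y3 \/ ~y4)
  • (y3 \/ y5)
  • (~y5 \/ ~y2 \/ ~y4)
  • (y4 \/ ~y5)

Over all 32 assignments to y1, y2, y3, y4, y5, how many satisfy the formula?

Satisfying assignments:
  y1=F y2=F y3=T y4=F y5=F
That's 1 in total.

1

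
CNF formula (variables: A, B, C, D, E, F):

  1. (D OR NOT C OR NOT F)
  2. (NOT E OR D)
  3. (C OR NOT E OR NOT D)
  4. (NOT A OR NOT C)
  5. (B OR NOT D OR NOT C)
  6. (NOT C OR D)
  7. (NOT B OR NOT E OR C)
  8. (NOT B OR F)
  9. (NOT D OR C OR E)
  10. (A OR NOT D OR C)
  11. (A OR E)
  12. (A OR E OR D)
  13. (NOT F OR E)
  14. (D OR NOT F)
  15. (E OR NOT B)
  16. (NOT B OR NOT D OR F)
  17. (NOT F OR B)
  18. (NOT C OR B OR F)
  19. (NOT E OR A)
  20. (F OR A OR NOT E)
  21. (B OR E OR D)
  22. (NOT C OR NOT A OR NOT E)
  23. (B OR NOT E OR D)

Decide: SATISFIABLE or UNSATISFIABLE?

UNSATISFIABLE

E = True:
  propagation gives D=True, C=True, A=False; an empty clause results — contradiction.
E = False:
  propagation gives A=True, C=False, D=False, F=False; an empty clause results — contradiction.
Every branch closes, so no satisfying assignment exists.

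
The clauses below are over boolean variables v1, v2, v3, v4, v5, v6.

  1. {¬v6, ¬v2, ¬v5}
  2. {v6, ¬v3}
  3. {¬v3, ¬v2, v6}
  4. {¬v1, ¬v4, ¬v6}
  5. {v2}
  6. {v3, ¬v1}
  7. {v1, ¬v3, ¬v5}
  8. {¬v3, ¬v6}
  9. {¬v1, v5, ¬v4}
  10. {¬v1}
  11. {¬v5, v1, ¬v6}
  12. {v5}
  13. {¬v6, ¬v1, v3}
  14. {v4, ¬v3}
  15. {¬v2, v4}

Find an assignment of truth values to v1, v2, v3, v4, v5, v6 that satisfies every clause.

v1=F, v2=T, v3=F, v4=T, v5=T, v6=F

The clause (v2) is unit: v2 must be True.
(¬v1) is a unit clause, so v1 = False.
(v5) is a unit clause, so v5 = True.
(¬v6) is a unit clause, so v6 = False.
Unit propagation: (¬v3) forces v3 = False.
The clause (v4) is unit: v4 must be True.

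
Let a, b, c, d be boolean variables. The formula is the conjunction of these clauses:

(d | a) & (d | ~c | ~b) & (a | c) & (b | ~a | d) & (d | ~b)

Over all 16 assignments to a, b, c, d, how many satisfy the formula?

6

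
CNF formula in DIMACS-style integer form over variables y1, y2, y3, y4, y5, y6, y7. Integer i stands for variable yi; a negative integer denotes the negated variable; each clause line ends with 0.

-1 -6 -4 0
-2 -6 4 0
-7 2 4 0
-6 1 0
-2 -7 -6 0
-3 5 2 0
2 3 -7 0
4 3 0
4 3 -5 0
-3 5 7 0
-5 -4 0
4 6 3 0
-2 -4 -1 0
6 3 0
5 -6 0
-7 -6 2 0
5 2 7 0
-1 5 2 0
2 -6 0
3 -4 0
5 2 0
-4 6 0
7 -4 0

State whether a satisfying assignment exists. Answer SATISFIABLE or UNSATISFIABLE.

SATISFIABLE

Branch on y1: take y1 = False.
  then y6 is forced to False.
  then y3 is forced to True.
  then y4 is forced to False.
Set y2 = True and propagate.
Set y5 = True and propagate.
y7 is now unconstrained; take y7 = False.
So y1 = 0, y2 = 1, y3 = 1, y4 = 0, y5 = 1, y6 = 0, y7 = 0 is a satisfying assignment.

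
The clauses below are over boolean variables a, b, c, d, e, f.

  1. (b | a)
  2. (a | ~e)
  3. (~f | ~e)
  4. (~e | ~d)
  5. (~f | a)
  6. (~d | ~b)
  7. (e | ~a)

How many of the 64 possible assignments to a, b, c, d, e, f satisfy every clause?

6

The models are:
  a=F b=T c=F d=F e=F f=F
  a=F b=T c=T d=F e=F f=F
  a=T b=F c=F d=F e=T f=F
  a=T b=F c=T d=F e=T f=F
  a=T b=T c=F d=F e=T f=F
  a=T b=T c=T d=F e=T f=F
That's 6 in total.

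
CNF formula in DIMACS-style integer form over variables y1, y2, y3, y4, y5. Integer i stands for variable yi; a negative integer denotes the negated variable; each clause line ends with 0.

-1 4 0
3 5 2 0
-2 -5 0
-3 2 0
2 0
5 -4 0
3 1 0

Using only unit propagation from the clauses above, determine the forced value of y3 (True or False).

(y2) stands alone — y2 = True.
In (~y5 \/ ~y2), ~y2 is now false; ~y5 must hold, so y5 = False.
(~y4 \/ y5): since y5 = False, the clause reduces to (~y4). y4 = False.
From (y4 \/ ~y1) and y4 = False: y1 = False.
From (y3 \/ y1) and y1 = False: y3 = True.

True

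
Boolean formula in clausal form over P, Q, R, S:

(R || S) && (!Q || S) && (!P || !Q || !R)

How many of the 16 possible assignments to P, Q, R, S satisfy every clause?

9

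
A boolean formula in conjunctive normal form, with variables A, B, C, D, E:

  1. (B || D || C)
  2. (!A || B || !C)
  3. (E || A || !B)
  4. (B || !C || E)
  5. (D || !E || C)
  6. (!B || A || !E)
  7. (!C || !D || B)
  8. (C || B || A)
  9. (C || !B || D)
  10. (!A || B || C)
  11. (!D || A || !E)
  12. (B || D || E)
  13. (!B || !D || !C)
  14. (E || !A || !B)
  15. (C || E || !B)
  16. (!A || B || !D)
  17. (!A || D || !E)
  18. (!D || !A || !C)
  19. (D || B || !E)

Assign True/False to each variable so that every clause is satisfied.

A = True, B = True, C = False, D = True, E = True

Try A = True.
Branch on B: take B = True.
  then E is forced to True.
  then D is forced to True.
  then C is forced to False.
Every clause has at least one true literal under this assignment.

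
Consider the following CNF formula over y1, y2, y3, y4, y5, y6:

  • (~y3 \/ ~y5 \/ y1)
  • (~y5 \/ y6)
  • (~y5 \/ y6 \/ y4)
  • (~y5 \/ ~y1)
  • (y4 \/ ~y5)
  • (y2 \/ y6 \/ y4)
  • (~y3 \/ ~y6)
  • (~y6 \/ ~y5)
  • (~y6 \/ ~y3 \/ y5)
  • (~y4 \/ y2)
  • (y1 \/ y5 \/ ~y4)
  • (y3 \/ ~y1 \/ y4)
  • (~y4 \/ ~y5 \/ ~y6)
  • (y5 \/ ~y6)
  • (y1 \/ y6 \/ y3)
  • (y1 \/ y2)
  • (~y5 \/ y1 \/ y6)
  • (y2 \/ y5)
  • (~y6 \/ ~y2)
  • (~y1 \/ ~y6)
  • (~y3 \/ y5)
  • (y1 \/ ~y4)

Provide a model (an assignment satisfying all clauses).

y1=True, y2=True, y3=False, y4=True, y5=False, y6=False

Branch on y1: take y1 = True.
  then y5 is forced to False.
  then y6 is forced to False.
  then y2 is forced to True.
  then y3 is forced to False.
  then y4 is forced to True.
Check each clause:
  1. (~y3 \/ y1 \/ ~y5) — y1 is true.
  2. (y6 \/ ~y5) — ~y5 is true.
  3. (y4 \/ y6 \/ ~y5) — ~y5 is true.
  4. (~y5 \/ ~y1) — ~y5 is true.
  5. (y4 \/ ~y5) — ~y5 is true.
  6. (y6 \/ y2 \/ y4) — y2 is true.
  7. (~y3 \/ ~y6) — ~y6 is true.
  8. (~y6 \/ ~y5) — ~y6 is true.
  9. (~y6 \/ ~y3 \/ y5) — ~y6 is true.
  10. (~y4 \/ y2) — y2 is true.
  11. (y5 \/ ~y4 \/ y1) — y1 is true.
  12. (y4 \/ ~y1 \/ y3) — y4 is true.
  13. (~y5 \/ ~y4 \/ ~y6) — ~y6 is true.
  14. (y5 \/ ~y6) — ~y6 is true.
  15. (y3 \/ y1 \/ y6) — y1 is true.
  16. (y1 \/ y2) — y1 is true.
  17. (y6 \/ ~y5 \/ y1) — y1 is true.
  18. (y5 \/ y2) — y2 is true.
  19. (~y2 \/ ~y6) — ~y6 is true.
  20. (~y1 \/ ~y6) — ~y6 is true.
  21. (~y3 \/ y5) — ~y3 is true.
  22. (~y4 \/ y1) — y1 is true.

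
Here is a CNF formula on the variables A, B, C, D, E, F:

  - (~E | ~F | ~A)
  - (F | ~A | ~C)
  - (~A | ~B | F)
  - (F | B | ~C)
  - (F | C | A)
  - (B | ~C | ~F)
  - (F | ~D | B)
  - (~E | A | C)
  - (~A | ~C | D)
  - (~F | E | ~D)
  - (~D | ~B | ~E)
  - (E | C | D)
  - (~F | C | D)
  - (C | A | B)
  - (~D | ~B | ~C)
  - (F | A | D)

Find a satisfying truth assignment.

Set A = False and propagate.
Try B = True.
Try C = True.
  then D is forced to False.
  then F is forced to True.
E is now unconstrained; take E = True.

A=F  B=T  C=T  D=F  E=T  F=T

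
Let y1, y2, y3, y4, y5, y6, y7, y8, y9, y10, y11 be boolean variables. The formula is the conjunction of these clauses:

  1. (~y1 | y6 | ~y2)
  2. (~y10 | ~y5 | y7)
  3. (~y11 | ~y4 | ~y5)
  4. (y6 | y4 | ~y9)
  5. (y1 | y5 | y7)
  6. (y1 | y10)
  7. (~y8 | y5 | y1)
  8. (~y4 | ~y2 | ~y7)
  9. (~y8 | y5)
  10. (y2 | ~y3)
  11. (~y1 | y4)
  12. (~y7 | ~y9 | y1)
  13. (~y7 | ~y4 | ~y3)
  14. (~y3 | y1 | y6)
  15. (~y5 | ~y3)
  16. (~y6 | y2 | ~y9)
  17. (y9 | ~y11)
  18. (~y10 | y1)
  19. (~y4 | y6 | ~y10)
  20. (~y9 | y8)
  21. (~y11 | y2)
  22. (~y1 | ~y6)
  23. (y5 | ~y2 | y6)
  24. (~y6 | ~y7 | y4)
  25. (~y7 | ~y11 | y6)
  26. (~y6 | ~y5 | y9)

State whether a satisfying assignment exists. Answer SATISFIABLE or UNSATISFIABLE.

SATISFIABLE

Pure literal: y3 appears only negated; assign y3 = False.
y11 occurs only negated in the remaining clauses — set y11 = False.
Set y1 = True and propagate.
  then y4 is forced to True.
  then y6 is forced to False.
  then y2 is forced to False.
  then y10 is forced to False.
Set y5 = True and propagate.
Set y8 = True and propagate.
y7, y9 are now unconstrained; take y7 = False, y9 = False.
Every clause has at least one true literal under this assignment.
So y1=1  y2=0  y3=0  y4=1  y5=1  y6=0  y7=0  y8=1  y9=0  y10=0  y11=0 is a satisfying assignment.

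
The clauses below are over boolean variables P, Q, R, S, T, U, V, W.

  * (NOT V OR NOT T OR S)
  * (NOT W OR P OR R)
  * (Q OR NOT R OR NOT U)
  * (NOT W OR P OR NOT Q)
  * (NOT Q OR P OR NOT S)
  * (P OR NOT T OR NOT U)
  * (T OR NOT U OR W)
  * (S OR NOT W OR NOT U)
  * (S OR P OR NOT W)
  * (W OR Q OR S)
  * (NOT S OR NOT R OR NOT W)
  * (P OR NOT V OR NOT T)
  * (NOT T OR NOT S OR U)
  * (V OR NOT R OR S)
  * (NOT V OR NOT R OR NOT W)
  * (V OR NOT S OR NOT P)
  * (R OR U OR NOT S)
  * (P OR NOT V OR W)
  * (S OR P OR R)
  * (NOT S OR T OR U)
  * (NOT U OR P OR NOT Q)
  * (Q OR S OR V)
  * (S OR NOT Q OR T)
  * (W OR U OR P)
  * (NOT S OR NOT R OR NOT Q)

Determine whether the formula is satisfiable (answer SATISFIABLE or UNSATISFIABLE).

SATISFIABLE

Try P = True.
Set Q = True and propagate.
Branch on R: take R = False.
The remaining clauses are satisfied by S = True, T = True, U = True, V = True, W = False.
So P=True  Q=True  R=False  S=True  T=True  U=True  V=True  W=False is a satisfying assignment.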